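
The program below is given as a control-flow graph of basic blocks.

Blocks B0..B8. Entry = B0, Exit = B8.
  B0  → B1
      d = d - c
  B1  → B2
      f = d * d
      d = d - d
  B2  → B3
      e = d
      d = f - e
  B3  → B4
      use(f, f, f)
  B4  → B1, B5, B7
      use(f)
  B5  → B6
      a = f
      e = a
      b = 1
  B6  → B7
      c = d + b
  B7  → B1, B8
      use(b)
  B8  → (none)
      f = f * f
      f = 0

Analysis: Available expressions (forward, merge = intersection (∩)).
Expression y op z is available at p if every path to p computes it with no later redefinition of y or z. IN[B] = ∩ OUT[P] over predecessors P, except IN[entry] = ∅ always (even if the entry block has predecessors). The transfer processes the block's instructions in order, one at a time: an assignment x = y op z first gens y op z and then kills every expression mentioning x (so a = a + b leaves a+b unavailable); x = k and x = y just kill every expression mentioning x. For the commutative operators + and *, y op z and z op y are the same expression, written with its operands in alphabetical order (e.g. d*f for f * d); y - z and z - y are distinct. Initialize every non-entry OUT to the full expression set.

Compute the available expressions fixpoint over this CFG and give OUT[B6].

Converged values:
  B0: | IN={} | OUT={}
  B1: | IN={} | OUT={}
  B2: | IN={} | OUT={f-e}
  B3: | IN={f-e} | OUT={f-e}
  B4: | IN={f-e} | OUT={f-e}
  B5: | IN={f-e} | OUT={}
  B6: | IN={} | OUT={b+d}
  B7: | IN={} | OUT={}
  B8: | IN={} | OUT={}

Merge at B6: IN[B6] = OUT[B5] = {}
Applying B6's transfer function to that IN value gives OUT[B6] (row B6 above).

Answer: {b+d}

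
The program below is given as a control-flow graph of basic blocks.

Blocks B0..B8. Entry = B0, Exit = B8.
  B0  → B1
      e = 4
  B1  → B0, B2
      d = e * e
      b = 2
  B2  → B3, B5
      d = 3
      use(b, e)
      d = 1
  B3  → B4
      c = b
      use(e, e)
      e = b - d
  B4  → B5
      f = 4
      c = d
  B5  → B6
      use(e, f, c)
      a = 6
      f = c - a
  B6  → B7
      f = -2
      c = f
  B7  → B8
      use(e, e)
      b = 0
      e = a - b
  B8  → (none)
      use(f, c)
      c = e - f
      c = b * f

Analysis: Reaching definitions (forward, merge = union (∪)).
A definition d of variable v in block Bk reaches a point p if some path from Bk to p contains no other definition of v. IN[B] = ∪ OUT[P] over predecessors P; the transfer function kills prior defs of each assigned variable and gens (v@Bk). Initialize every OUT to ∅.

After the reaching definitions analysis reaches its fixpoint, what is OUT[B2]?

Converged values:
  B0:   IN={b@B1, d@B1, e@B0}   OUT={b@B1, d@B1, e@B0}
  B1:   IN={b@B1, d@B1, e@B0}   OUT={b@B1, d@B1, e@B0}
  B2:   IN={b@B1, d@B1, e@B0}   OUT={b@B1, d@B2, e@B0}
  B3:   IN={b@B1, d@B2, e@B0}   OUT={b@B1, c@B3, d@B2, e@B3}
  B4:   IN={b@B1, c@B3, d@B2, e@B3}   OUT={b@B1, c@B4, d@B2, e@B3, f@B4}
  B5:   IN={b@B1, c@B4, d@B2, e@B0, e@B3, f@B4}   OUT={a@B5, b@B1, c@B4, d@B2, e@B0, e@B3, f@B5}
  B6:   IN={a@B5, b@B1, c@B4, d@B2, e@B0, e@B3, f@B5}   OUT={a@B5, b@B1, c@B6, d@B2, e@B0, e@B3, f@B6}
  B7:   IN={a@B5, b@B1, c@B6, d@B2, e@B0, e@B3, f@B6}   OUT={a@B5, b@B7, c@B6, d@B2, e@B7, f@B6}
  B8:   IN={a@B5, b@B7, c@B6, d@B2, e@B7, f@B6}   OUT={a@B5, b@B7, c@B8, d@B2, e@B7, f@B6}

Merge at B2: IN[B2] = OUT[B1] = {b@B1, d@B1, e@B0}
Applying B2's transfer function to that IN value gives OUT[B2] (row B2 above).

Answer: {b@B1, d@B2, e@B0}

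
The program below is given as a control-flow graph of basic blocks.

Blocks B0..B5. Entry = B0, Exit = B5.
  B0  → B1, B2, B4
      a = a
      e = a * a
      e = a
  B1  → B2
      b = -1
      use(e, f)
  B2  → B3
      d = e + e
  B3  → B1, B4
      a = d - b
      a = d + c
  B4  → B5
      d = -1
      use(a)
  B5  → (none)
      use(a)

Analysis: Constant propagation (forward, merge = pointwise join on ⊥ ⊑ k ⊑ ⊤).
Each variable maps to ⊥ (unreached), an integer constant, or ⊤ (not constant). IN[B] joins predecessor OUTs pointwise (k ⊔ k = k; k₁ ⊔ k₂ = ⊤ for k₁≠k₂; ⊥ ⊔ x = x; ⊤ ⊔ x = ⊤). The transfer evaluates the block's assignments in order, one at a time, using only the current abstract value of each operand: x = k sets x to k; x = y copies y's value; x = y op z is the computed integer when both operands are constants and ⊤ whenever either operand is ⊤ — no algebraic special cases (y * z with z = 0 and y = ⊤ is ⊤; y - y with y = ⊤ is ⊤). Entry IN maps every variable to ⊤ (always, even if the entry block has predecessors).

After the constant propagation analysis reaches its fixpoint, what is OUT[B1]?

Fixpoint table:
  B0:   IN=(all ⊤)   OUT=(all ⊤)
  B1:   IN=(all ⊤)   OUT={b:-1; rest ⊤}
  B2:   IN=(all ⊤)   OUT=(all ⊤)
  B3:   IN=(all ⊤)   OUT=(all ⊤)
  B4:   IN=(all ⊤)   OUT={d:-1; rest ⊤}
  B5:   IN={d:-1; rest ⊤}   OUT={d:-1; rest ⊤}

Merge at B1: IN[B1] = OUT[B0] ⊔ OUT[B3] = {a: ⊤, b: ⊤, c: ⊤, d: ⊤, e: ⊤, f: ⊤}
Applying B1's transfer function to that IN value gives OUT[B1] (row B1 above).

Answer: {a: ⊤, b: -1, c: ⊤, d: ⊤, e: ⊤, f: ⊤}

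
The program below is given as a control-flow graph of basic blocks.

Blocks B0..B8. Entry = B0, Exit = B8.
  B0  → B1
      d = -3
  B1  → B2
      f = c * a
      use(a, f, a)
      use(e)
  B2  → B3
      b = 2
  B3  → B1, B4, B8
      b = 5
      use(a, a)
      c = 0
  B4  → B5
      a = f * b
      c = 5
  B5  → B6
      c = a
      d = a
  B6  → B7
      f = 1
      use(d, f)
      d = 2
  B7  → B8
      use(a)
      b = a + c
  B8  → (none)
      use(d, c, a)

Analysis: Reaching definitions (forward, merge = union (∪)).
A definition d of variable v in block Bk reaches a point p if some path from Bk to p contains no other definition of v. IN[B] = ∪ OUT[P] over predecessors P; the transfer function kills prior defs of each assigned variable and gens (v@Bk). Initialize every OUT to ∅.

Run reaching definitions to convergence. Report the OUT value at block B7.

Per-block solution:
  B0:  IN={}  OUT={d@B0}
  B1:  IN={b@B3, c@B3, d@B0, f@B1}  OUT={b@B3, c@B3, d@B0, f@B1}
  B2:  IN={b@B3, c@B3, d@B0, f@B1}  OUT={b@B2, c@B3, d@B0, f@B1}
  B3:  IN={b@B2, c@B3, d@B0, f@B1}  OUT={b@B3, c@B3, d@B0, f@B1}
  B4:  IN={b@B3, c@B3, d@B0, f@B1}  OUT={a@B4, b@B3, c@B4, d@B0, f@B1}
  B5:  IN={a@B4, b@B3, c@B4, d@B0, f@B1}  OUT={a@B4, b@B3, c@B5, d@B5, f@B1}
  B6:  IN={a@B4, b@B3, c@B5, d@B5, f@B1}  OUT={a@B4, b@B3, c@B5, d@B6, f@B6}
  B7:  IN={a@B4, b@B3, c@B5, d@B6, f@B6}  OUT={a@B4, b@B7, c@B5, d@B6, f@B6}
  B8:  IN={a@B4, b@B3, b@B7, c@B3, c@B5, d@B0, d@B6, f@B1, f@B6}  OUT={a@B4, b@B3, b@B7, c@B3, c@B5, d@B0, d@B6, f@B1, f@B6}

Merge at B7: IN[B7] = OUT[B6] = {a@B4, b@B3, c@B5, d@B6, f@B6}
Applying B7's transfer function to that IN value gives OUT[B7] (row B7 above).

Answer: {a@B4, b@B7, c@B5, d@B6, f@B6}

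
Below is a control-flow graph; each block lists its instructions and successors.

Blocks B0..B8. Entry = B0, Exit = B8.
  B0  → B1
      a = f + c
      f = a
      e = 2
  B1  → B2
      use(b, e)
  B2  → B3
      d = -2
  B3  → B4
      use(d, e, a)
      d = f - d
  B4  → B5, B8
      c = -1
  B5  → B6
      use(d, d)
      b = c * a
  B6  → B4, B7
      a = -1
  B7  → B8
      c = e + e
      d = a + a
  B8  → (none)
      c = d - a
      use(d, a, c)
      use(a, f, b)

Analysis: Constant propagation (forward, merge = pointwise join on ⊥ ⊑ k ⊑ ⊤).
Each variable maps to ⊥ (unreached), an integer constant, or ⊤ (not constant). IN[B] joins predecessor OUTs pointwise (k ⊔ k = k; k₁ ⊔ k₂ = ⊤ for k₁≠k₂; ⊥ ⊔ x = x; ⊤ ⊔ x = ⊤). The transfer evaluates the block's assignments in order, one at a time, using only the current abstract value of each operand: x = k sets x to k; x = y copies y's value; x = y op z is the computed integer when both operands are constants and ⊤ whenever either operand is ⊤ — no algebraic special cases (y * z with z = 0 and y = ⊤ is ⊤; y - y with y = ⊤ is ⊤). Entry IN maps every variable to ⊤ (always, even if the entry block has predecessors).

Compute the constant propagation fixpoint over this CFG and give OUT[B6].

Answer: {a: -1, b: ⊤, c: -1, d: ⊤, e: 2, f: ⊤}

Working:
Per-block solution:
  B0: | IN=(all ⊤) | OUT={e:2; rest ⊤}
  B1: | IN={e:2; rest ⊤} | OUT={e:2; rest ⊤}
  B2: | IN={e:2; rest ⊤} | OUT={d:-2, e:2; rest ⊤}
  B3: | IN={d:-2, e:2; rest ⊤} | OUT={e:2; rest ⊤}
  B4: | IN={e:2; rest ⊤} | OUT={c:-1, e:2; rest ⊤}
  B5: | IN={c:-1, e:2; rest ⊤} | OUT={c:-1, e:2; rest ⊤}
  B6: | IN={c:-1, e:2; rest ⊤} | OUT={a:-1, c:-1, e:2; rest ⊤}
  B7: | IN={a:-1, c:-1, e:2; rest ⊤} | OUT={a:-1, c:4, d:-2, e:2; rest ⊤}
  B8: | IN={e:2; rest ⊤} | OUT={e:2; rest ⊤}

Merge at B6: IN[B6] = OUT[B5] = {a: ⊤, b: ⊤, c: -1, d: ⊤, e: 2, f: ⊤}
Applying B6's transfer function to that IN value gives OUT[B6] (row B6 above).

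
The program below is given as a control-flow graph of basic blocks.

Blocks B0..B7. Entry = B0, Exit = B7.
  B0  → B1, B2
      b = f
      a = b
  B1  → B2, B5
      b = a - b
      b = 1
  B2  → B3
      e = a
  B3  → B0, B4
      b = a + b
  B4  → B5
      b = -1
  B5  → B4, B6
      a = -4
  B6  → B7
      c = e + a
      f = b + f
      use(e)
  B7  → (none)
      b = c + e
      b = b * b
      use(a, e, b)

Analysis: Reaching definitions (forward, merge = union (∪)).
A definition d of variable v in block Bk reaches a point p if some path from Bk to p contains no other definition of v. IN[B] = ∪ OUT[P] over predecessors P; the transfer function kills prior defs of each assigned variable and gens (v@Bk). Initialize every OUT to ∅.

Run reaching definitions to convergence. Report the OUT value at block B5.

Answer: {a@B5, b@B1, b@B4, e@B2}

Working:
Converged values:
  B0:  IN={a@B0, b@B3, e@B2}  OUT={a@B0, b@B0, e@B2}
  B1:  IN={a@B0, b@B0, e@B2}  OUT={a@B0, b@B1, e@B2}
  B2:  IN={a@B0, b@B0, b@B1, e@B2}  OUT={a@B0, b@B0, b@B1, e@B2}
  B3:  IN={a@B0, b@B0, b@B1, e@B2}  OUT={a@B0, b@B3, e@B2}
  B4:  IN={a@B0, a@B5, b@B1, b@B3, b@B4, e@B2}  OUT={a@B0, a@B5, b@B4, e@B2}
  B5:  IN={a@B0, a@B5, b@B1, b@B4, e@B2}  OUT={a@B5, b@B1, b@B4, e@B2}
  B6:  IN={a@B5, b@B1, b@B4, e@B2}  OUT={a@B5, b@B1, b@B4, c@B6, e@B2, f@B6}
  B7:  IN={a@B5, b@B1, b@B4, c@B6, e@B2, f@B6}  OUT={a@B5, b@B7, c@B6, e@B2, f@B6}

Merge at B5: IN[B5] = OUT[B1] ⊔ OUT[B4] = {a@B0, a@B5, b@B1, b@B4, e@B2}
Applying B5's transfer function to that IN value gives OUT[B5] (row B5 above).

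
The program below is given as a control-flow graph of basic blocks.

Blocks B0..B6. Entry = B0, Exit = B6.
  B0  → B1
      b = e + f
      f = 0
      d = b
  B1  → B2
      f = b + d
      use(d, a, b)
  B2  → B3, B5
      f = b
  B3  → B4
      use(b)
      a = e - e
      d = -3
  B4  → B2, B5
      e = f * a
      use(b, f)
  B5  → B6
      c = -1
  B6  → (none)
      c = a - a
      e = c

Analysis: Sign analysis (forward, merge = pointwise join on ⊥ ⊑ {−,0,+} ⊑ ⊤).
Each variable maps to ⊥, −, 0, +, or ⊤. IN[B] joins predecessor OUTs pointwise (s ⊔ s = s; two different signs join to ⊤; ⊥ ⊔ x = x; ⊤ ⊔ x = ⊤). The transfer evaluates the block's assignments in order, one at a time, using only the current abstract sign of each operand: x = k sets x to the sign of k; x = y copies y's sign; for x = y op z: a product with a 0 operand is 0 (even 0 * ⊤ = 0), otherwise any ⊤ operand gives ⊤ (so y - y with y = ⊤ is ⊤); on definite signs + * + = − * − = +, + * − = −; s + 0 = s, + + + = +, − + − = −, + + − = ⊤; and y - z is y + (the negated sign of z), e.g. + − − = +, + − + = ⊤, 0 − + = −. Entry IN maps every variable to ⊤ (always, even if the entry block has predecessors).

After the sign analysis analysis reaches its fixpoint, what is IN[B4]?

Per-block solution:
  B0:   IN=(all ⊤)   OUT={f:0; rest ⊤}
  B1:   IN={f:0; rest ⊤}   OUT=(all ⊤)
  B2:   IN=(all ⊤)   OUT=(all ⊤)
  B3:   IN=(all ⊤)   OUT={d:-; rest ⊤}
  B4:   IN={d:-; rest ⊤}   OUT={d:-; rest ⊤}
  B5:   IN=(all ⊤)   OUT={c:-; rest ⊤}
  B6:   IN={c:-; rest ⊤}   OUT=(all ⊤)

Merge at B4: IN[B4] = OUT[B3] = {a: ⊤, b: ⊤, c: ⊤, d: -, e: ⊤, f: ⊤}

Answer: {a: ⊤, b: ⊤, c: ⊤, d: -, e: ⊤, f: ⊤}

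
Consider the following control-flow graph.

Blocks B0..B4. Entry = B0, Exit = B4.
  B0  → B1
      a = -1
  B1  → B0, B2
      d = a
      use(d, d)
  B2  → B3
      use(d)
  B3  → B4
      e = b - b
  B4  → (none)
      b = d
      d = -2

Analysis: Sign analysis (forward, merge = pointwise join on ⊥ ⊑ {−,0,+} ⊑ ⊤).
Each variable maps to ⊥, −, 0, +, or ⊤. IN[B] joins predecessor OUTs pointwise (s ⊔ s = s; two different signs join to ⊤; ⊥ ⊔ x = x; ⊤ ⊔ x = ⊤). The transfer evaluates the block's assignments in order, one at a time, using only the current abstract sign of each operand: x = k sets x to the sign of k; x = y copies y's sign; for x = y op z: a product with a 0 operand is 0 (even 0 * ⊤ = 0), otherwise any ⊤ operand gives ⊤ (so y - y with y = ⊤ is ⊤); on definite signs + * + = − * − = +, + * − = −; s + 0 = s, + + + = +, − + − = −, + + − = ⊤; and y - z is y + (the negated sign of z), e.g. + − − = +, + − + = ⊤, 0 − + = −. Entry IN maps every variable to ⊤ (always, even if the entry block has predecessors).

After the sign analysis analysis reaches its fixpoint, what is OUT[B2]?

Converged values:
  B0: | IN=(all ⊤) | OUT={a:-; rest ⊤}
  B1: | IN={a:-; rest ⊤} | OUT={a:-, d:-; rest ⊤}
  B2: | IN={a:-, d:-; rest ⊤} | OUT={a:-, d:-; rest ⊤}
  B3: | IN={a:-, d:-; rest ⊤} | OUT={a:-, d:-; rest ⊤}
  B4: | IN={a:-, d:-; rest ⊤} | OUT={a:-, b:-, d:-; rest ⊤}

Merge at B2: IN[B2] = OUT[B1] = {a: -, b: ⊤, c: ⊤, d: -, e: ⊤, f: ⊤}
Applying B2's transfer function to that IN value gives OUT[B2] (row B2 above).

Answer: {a: -, b: ⊤, c: ⊤, d: -, e: ⊤, f: ⊤}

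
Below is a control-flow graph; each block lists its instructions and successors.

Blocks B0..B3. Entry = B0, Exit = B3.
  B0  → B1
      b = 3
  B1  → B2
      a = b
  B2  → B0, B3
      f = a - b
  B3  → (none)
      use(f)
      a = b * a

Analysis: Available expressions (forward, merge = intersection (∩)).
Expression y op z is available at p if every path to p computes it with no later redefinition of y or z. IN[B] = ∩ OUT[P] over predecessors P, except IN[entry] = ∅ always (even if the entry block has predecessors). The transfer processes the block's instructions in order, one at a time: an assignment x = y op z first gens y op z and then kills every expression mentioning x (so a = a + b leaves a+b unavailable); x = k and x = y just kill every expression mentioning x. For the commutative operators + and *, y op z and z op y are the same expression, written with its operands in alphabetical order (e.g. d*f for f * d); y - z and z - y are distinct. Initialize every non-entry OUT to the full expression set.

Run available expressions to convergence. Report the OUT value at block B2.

Converged values:
  B0:   IN={}   OUT={}
  B1:   IN={}   OUT={}
  B2:   IN={}   OUT={a-b}
  B3:   IN={a-b}   OUT={}

Merge at B2: IN[B2] = OUT[B1] = {}
Applying B2's transfer function to that IN value gives OUT[B2] (row B2 above).

Answer: {a-b}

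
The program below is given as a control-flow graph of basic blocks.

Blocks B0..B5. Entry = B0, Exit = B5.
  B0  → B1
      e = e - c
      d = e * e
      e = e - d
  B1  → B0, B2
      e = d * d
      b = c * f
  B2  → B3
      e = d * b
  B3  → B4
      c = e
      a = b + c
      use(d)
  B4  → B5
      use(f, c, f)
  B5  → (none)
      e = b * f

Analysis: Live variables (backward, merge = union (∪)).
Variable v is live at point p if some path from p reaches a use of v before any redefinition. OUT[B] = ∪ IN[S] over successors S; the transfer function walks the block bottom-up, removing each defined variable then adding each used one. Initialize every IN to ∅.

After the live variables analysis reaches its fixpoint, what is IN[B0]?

Per-block solution:
  B0:   IN={c, e, f}   OUT={c, d, f}
  B1:   IN={c, d, f}   OUT={b, c, d, e, f}
  B2:   IN={b, d, f}   OUT={b, d, e, f}
  B3:   IN={b, d, e, f}   OUT={b, c, f}
  B4:   IN={b, c, f}   OUT={b, f}
  B5:   IN={b, f}   OUT={}

Merge at B0: OUT[B0] = IN[B1] = {c, d, f}
Applying B0's transfer function to that OUT value gives IN[B0] (row B0 above).

Answer: {c, e, f}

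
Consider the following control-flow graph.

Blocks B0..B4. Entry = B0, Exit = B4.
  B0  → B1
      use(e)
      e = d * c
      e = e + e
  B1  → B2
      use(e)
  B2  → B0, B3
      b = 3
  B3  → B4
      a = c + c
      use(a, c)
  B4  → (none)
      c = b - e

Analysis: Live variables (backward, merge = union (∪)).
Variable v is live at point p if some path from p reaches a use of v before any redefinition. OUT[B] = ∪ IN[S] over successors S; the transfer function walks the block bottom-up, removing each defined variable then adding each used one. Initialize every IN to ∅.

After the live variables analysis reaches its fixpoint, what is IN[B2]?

Answer: {c, d, e}

Trace:
Fixpoint table:
  B0: | IN={c, d, e} | OUT={c, d, e}
  B1: | IN={c, d, e} | OUT={c, d, e}
  B2: | IN={c, d, e} | OUT={b, c, d, e}
  B3: | IN={b, c, e} | OUT={b, e}
  B4: | IN={b, e} | OUT={}

Merge at B2: OUT[B2] = IN[B0] ⊔ IN[B3] = {b, c, d, e}
Applying B2's transfer function to that OUT value gives IN[B2] (row B2 above).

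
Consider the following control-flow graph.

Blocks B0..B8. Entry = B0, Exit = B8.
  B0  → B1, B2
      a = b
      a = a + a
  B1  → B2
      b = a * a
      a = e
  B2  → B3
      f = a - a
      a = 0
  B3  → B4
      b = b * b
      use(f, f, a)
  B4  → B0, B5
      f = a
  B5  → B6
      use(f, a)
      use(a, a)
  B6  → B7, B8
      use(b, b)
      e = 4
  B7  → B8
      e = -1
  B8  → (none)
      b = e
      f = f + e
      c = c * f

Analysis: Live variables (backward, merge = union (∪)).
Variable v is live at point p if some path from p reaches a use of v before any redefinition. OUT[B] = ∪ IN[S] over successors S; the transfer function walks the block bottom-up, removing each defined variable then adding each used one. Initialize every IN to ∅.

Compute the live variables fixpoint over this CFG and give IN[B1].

Fixpoint table:
  B0:  IN={b, c, e}  OUT={a, b, c, e}
  B1:  IN={a, c, e}  OUT={a, b, c, e}
  B2:  IN={a, b, c, e}  OUT={a, b, c, e, f}
  B3:  IN={a, b, c, e, f}  OUT={a, b, c, e}
  B4:  IN={a, b, c, e}  OUT={a, b, c, e, f}
  B5:  IN={a, b, c, f}  OUT={b, c, f}
  B6:  IN={b, c, f}  OUT={c, e, f}
  B7:  IN={c, f}  OUT={c, e, f}
  B8:  IN={c, e, f}  OUT={}

Merge at B1: OUT[B1] = IN[B2] = {a, b, c, e}
Applying B1's transfer function to that OUT value gives IN[B1] (row B1 above).

Answer: {a, c, e}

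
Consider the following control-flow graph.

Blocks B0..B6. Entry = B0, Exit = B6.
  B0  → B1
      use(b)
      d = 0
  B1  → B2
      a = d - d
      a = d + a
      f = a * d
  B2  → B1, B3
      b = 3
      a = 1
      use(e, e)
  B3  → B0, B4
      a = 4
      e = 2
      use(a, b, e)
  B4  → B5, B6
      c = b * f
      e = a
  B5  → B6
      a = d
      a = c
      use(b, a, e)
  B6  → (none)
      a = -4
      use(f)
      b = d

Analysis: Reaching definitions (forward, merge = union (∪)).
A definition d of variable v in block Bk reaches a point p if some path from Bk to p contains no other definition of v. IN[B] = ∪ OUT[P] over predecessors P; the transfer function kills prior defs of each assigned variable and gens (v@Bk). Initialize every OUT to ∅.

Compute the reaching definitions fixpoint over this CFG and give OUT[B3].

Fixpoint table:
  B0: | IN={a@B3, b@B2, d@B0, e@B3, f@B1} | OUT={a@B3, b@B2, d@B0, e@B3, f@B1}
  B1: | IN={a@B2, a@B3, b@B2, d@B0, e@B3, f@B1} | OUT={a@B1, b@B2, d@B0, e@B3, f@B1}
  B2: | IN={a@B1, b@B2, d@B0, e@B3, f@B1} | OUT={a@B2, b@B2, d@B0, e@B3, f@B1}
  B3: | IN={a@B2, b@B2, d@B0, e@B3, f@B1} | OUT={a@B3, b@B2, d@B0, e@B3, f@B1}
  B4: | IN={a@B3, b@B2, d@B0, e@B3, f@B1} | OUT={a@B3, b@B2, c@B4, d@B0, e@B4, f@B1}
  B5: | IN={a@B3, b@B2, c@B4, d@B0, e@B4, f@B1} | OUT={a@B5, b@B2, c@B4, d@B0, e@B4, f@B1}
  B6: | IN={a@B3, a@B5, b@B2, c@B4, d@B0, e@B4, f@B1} | OUT={a@B6, b@B6, c@B4, d@B0, e@B4, f@B1}

Merge at B3: IN[B3] = OUT[B2] = {a@B2, b@B2, d@B0, e@B3, f@B1}
Applying B3's transfer function to that IN value gives OUT[B3] (row B3 above).

Answer: {a@B3, b@B2, d@B0, e@B3, f@B1}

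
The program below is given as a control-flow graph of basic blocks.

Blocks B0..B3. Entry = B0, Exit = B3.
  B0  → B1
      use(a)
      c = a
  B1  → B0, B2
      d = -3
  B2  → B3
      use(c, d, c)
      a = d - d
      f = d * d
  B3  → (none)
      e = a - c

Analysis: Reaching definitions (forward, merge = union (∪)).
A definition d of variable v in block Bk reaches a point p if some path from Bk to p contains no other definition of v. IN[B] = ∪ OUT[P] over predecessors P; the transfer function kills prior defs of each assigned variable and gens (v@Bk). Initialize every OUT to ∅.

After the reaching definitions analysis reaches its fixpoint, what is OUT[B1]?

Per-block solution:
  B0: | IN={c@B0, d@B1} | OUT={c@B0, d@B1}
  B1: | IN={c@B0, d@B1} | OUT={c@B0, d@B1}
  B2: | IN={c@B0, d@B1} | OUT={a@B2, c@B0, d@B1, f@B2}
  B3: | IN={a@B2, c@B0, d@B1, f@B2} | OUT={a@B2, c@B0, d@B1, e@B3, f@B2}

Merge at B1: IN[B1] = OUT[B0] = {c@B0, d@B1}
Applying B1's transfer function to that IN value gives OUT[B1] (row B1 above).

Answer: {c@B0, d@B1}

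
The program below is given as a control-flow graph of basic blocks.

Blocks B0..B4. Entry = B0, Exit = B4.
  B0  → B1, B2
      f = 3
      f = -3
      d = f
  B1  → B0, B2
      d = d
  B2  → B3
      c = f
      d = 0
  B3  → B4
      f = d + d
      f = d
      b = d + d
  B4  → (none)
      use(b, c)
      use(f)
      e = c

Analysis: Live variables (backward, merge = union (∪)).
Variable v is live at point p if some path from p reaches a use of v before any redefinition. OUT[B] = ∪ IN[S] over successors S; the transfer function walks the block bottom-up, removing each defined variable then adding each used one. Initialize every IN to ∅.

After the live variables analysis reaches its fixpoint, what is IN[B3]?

Fixpoint table:
  B0: | IN={} | OUT={d, f}
  B1: | IN={d, f} | OUT={f}
  B2: | IN={f} | OUT={c, d}
  B3: | IN={c, d} | OUT={b, c, f}
  B4: | IN={b, c, f} | OUT={}

Merge at B3: OUT[B3] = IN[B4] = {b, c, f}
Applying B3's transfer function to that OUT value gives IN[B3] (row B3 above).

Answer: {c, d}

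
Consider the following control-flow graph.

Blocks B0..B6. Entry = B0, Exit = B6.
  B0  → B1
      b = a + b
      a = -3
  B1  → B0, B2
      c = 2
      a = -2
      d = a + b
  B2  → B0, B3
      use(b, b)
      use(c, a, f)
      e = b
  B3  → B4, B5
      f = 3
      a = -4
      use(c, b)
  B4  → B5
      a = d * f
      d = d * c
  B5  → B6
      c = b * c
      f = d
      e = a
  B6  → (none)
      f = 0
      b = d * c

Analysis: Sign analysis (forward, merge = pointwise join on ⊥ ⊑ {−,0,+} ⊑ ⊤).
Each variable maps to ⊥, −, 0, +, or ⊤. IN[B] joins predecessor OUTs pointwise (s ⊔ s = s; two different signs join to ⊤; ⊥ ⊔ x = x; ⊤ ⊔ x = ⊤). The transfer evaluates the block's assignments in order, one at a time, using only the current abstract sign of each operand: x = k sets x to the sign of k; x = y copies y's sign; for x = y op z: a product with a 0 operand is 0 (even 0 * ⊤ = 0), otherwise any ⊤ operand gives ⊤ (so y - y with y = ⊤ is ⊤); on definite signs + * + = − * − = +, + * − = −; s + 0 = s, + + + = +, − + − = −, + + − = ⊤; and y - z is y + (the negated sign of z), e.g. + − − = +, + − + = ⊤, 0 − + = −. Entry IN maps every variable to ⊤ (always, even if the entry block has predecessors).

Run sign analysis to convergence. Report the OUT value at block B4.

Fixpoint table:
  B0:  IN=(all ⊤)  OUT={a:-; rest ⊤}
  B1:  IN={a:-; rest ⊤}  OUT={a:-, c:+; rest ⊤}
  B2:  IN={a:-, c:+; rest ⊤}  OUT={a:-, c:+; rest ⊤}
  B3:  IN={a:-, c:+; rest ⊤}  OUT={a:-, c:+, f:+; rest ⊤}
  B4:  IN={a:-, c:+, f:+; rest ⊤}  OUT={c:+, f:+; rest ⊤}
  B5:  IN={c:+, f:+; rest ⊤}  OUT=(all ⊤)
  B6:  IN=(all ⊤)  OUT={f:0; rest ⊤}

Merge at B4: IN[B4] = OUT[B3] = {a: -, b: ⊤, c: +, d: ⊤, e: ⊤, f: +}
Applying B4's transfer function to that IN value gives OUT[B4] (row B4 above).

Answer: {a: ⊤, b: ⊤, c: +, d: ⊤, e: ⊤, f: +}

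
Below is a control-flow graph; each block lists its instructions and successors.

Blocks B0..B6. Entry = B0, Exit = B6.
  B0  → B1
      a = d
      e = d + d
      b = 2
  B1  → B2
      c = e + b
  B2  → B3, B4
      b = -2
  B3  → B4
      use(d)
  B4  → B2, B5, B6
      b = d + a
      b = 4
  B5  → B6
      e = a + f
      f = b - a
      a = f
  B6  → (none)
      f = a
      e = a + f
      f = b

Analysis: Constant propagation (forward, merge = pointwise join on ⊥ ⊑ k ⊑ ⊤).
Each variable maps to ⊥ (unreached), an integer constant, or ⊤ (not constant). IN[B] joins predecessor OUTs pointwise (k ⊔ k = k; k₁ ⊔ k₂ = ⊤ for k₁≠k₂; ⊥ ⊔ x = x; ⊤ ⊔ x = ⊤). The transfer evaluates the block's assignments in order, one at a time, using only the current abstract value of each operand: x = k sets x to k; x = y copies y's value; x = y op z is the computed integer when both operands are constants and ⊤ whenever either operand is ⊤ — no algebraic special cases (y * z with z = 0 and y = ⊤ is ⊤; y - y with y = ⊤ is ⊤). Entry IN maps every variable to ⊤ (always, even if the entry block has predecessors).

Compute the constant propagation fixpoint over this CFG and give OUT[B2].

Answer: {a: ⊤, b: -2, c: ⊤, d: ⊤, e: ⊤, f: ⊤}

Working:
Per-block solution:
  B0: | IN=(all ⊤) | OUT={b:2; rest ⊤}
  B1: | IN={b:2; rest ⊤} | OUT={b:2; rest ⊤}
  B2: | IN=(all ⊤) | OUT={b:-2; rest ⊤}
  B3: | IN={b:-2; rest ⊤} | OUT={b:-2; rest ⊤}
  B4: | IN={b:-2; rest ⊤} | OUT={b:4; rest ⊤}
  B5: | IN={b:4; rest ⊤} | OUT={b:4; rest ⊤}
  B6: | IN={b:4; rest ⊤} | OUT={b:4, f:4; rest ⊤}

Merge at B2: IN[B2] = OUT[B1] ⊔ OUT[B4] = {a: ⊤, b: ⊤, c: ⊤, d: ⊤, e: ⊤, f: ⊤}
Applying B2's transfer function to that IN value gives OUT[B2] (row B2 above).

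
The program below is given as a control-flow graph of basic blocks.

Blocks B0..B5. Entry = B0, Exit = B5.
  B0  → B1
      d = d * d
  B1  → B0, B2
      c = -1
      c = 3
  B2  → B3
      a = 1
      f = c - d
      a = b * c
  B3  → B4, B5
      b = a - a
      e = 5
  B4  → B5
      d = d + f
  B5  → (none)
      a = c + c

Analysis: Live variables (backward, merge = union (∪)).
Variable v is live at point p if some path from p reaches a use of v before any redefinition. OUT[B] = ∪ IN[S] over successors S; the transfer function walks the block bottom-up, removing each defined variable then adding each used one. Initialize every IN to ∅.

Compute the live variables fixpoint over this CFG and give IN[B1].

Converged values:
  B0: | IN={b, d} | OUT={b, d}
  B1: | IN={b, d} | OUT={b, c, d}
  B2: | IN={b, c, d} | OUT={a, c, d, f}
  B3: | IN={a, c, d, f} | OUT={c, d, f}
  B4: | IN={c, d, f} | OUT={c}
  B5: | IN={c} | OUT={}

Merge at B1: OUT[B1] = IN[B0] ⊔ IN[B2] = {b, c, d}
Applying B1's transfer function to that OUT value gives IN[B1] (row B1 above).

Answer: {b, d}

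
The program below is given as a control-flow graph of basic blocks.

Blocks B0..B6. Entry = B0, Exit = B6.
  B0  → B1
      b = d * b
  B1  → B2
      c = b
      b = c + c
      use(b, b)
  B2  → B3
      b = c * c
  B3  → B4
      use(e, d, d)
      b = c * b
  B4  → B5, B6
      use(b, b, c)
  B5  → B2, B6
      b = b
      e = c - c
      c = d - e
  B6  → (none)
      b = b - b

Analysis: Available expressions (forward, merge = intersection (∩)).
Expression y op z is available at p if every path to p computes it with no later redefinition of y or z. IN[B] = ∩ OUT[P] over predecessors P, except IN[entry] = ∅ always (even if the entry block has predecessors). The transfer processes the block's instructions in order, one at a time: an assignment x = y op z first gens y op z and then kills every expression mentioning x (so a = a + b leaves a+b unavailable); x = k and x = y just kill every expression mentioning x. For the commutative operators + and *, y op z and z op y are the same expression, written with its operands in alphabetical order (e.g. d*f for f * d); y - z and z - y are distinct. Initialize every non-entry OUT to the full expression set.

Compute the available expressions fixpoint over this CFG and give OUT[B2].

Answer: {c*c}

Trace:
Converged values:
  B0: | IN={} | OUT={}
  B1: | IN={} | OUT={c+c}
  B2: | IN={} | OUT={c*c}
  B3: | IN={c*c} | OUT={c*c}
  B4: | IN={c*c} | OUT={c*c}
  B5: | IN={c*c} | OUT={d-e}
  B6: | IN={} | OUT={}

Merge at B2: IN[B2] = OUT[B1] ∩ OUT[B5] = {}
Applying B2's transfer function to that IN value gives OUT[B2] (row B2 above).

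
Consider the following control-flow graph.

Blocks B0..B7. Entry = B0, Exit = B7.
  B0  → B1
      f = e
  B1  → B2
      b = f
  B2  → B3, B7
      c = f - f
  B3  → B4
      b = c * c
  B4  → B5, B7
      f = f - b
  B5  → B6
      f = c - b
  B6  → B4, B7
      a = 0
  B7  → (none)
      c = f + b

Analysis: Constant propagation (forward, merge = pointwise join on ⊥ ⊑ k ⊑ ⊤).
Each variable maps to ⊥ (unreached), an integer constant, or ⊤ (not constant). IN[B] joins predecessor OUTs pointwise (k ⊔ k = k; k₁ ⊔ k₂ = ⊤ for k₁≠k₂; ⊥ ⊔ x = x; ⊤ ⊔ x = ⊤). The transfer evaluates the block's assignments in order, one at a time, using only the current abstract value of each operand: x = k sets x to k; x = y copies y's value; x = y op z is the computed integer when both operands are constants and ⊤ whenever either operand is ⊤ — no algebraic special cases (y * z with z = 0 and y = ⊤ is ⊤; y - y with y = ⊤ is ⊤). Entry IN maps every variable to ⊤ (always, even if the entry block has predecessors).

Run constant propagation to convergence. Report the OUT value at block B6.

Fixpoint table:
  B0:  IN=(all ⊤)  OUT=(all ⊤)
  B1:  IN=(all ⊤)  OUT=(all ⊤)
  B2:  IN=(all ⊤)  OUT=(all ⊤)
  B3:  IN=(all ⊤)  OUT=(all ⊤)
  B4:  IN=(all ⊤)  OUT=(all ⊤)
  B5:  IN=(all ⊤)  OUT=(all ⊤)
  B6:  IN=(all ⊤)  OUT={a:0; rest ⊤}
  B7:  IN=(all ⊤)  OUT=(all ⊤)

Merge at B6: IN[B6] = OUT[B5] = {a: ⊤, b: ⊤, c: ⊤, d: ⊤, e: ⊤, f: ⊤}
Applying B6's transfer function to that IN value gives OUT[B6] (row B6 above).

Answer: {a: 0, b: ⊤, c: ⊤, d: ⊤, e: ⊤, f: ⊤}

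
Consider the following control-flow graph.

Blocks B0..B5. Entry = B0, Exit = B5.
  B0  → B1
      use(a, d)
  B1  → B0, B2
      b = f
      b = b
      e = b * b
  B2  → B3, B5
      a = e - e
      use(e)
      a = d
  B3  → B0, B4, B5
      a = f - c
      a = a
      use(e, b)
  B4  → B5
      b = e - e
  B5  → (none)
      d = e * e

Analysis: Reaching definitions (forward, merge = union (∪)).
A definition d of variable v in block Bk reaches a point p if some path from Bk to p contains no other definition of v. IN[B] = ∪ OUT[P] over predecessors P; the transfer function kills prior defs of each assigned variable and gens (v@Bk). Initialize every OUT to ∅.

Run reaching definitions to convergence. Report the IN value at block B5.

Converged values:
  B0:   IN={a@B3, b@B1, e@B1}   OUT={a@B3, b@B1, e@B1}
  B1:   IN={a@B3, b@B1, e@B1}   OUT={a@B3, b@B1, e@B1}
  B2:   IN={a@B3, b@B1, e@B1}   OUT={a@B2, b@B1, e@B1}
  B3:   IN={a@B2, b@B1, e@B1}   OUT={a@B3, b@B1, e@B1}
  B4:   IN={a@B3, b@B1, e@B1}   OUT={a@B3, b@B4, e@B1}
  B5:   IN={a@B2, a@B3, b@B1, b@B4, e@B1}   OUT={a@B2, a@B3, b@B1, b@B4, d@B5, e@B1}

Merge at B5: IN[B5] = OUT[B2] ⊔ OUT[B3] ⊔ OUT[B4] = {a@B2, a@B3, b@B1, b@B4, e@B1}

Answer: {a@B2, a@B3, b@B1, b@B4, e@B1}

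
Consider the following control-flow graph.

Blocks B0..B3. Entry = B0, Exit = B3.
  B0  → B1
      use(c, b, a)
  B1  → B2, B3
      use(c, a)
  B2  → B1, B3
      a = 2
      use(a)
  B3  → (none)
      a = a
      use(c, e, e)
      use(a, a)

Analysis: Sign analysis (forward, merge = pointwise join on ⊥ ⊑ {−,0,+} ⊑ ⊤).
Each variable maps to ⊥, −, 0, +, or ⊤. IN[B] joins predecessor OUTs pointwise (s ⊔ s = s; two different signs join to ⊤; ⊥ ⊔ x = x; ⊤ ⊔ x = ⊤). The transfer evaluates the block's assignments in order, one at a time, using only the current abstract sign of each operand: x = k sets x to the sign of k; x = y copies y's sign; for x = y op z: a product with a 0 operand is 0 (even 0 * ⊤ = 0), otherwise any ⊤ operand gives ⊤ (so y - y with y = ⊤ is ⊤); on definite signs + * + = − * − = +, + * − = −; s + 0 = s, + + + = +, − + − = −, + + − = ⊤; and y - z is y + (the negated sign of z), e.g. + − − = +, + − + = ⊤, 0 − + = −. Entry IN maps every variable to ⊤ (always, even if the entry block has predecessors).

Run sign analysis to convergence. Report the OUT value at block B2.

Answer: {a: +, b: ⊤, c: ⊤, d: ⊤, e: ⊤, f: ⊤}

Trace:
Converged values:
  B0:  IN=(all ⊤)  OUT=(all ⊤)
  B1:  IN=(all ⊤)  OUT=(all ⊤)
  B2:  IN=(all ⊤)  OUT={a:+; rest ⊤}
  B3:  IN=(all ⊤)  OUT=(all ⊤)

Merge at B2: IN[B2] = OUT[B1] = {a: ⊤, b: ⊤, c: ⊤, d: ⊤, e: ⊤, f: ⊤}
Applying B2's transfer function to that IN value gives OUT[B2] (row B2 above).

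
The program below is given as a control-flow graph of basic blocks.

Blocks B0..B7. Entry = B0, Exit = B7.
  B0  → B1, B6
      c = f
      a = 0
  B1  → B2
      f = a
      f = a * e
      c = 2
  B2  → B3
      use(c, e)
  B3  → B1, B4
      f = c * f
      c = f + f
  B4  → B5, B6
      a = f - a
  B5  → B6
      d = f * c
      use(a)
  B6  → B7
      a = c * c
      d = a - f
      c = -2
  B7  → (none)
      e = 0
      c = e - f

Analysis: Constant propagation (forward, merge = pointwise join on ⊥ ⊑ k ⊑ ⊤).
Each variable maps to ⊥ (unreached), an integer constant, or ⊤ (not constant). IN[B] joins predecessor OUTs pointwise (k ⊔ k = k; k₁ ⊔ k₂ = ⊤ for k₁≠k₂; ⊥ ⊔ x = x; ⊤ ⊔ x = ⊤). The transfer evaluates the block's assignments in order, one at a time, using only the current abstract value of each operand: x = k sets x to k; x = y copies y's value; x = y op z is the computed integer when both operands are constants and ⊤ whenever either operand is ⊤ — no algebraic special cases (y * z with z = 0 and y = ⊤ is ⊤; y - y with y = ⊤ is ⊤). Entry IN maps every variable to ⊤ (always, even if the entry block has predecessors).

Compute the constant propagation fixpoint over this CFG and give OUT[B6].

Fixpoint table:
  B0:  IN=(all ⊤)  OUT={a:0; rest ⊤}
  B1:  IN={a:0; rest ⊤}  OUT={a:0, c:2; rest ⊤}
  B2:  IN={a:0, c:2; rest ⊤}  OUT={a:0, c:2; rest ⊤}
  B3:  IN={a:0, c:2; rest ⊤}  OUT={a:0; rest ⊤}
  B4:  IN={a:0; rest ⊤}  OUT=(all ⊤)
  B5:  IN=(all ⊤)  OUT=(all ⊤)
  B6:  IN=(all ⊤)  OUT={c:-2; rest ⊤}
  B7:  IN={c:-2; rest ⊤}  OUT={e:0; rest ⊤}

Merge at B6: IN[B6] = OUT[B0] ⊔ OUT[B4] ⊔ OUT[B5] = {a: ⊤, b: ⊤, c: ⊤, d: ⊤, e: ⊤, f: ⊤}
Applying B6's transfer function to that IN value gives OUT[B6] (row B6 above).

Answer: {a: ⊤, b: ⊤, c: -2, d: ⊤, e: ⊤, f: ⊤}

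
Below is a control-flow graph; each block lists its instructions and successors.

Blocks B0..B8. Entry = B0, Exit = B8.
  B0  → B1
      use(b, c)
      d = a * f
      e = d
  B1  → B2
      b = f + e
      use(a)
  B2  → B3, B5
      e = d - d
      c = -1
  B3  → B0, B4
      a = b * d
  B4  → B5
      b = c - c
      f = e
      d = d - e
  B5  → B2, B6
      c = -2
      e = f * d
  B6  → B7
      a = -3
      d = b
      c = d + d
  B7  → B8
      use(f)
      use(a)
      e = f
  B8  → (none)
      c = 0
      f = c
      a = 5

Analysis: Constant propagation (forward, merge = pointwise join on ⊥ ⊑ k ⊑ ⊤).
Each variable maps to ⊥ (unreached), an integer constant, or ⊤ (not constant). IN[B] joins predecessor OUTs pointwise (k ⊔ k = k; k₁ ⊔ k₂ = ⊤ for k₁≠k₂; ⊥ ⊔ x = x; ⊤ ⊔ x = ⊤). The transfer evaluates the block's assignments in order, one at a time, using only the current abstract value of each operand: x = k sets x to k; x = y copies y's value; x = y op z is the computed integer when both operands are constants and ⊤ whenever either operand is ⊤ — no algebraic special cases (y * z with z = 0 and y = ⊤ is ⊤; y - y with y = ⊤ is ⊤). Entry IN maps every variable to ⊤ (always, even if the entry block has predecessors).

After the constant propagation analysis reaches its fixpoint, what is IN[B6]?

Answer: {a: ⊤, b: ⊤, c: -2, d: ⊤, e: ⊤, f: ⊤}

Trace:
Per-block solution:
  B0: | IN=(all ⊤) | OUT=(all ⊤)
  B1: | IN=(all ⊤) | OUT=(all ⊤)
  B2: | IN=(all ⊤) | OUT={c:-1; rest ⊤}
  B3: | IN={c:-1; rest ⊤} | OUT={c:-1; rest ⊤}
  B4: | IN={c:-1; rest ⊤} | OUT={b:0, c:-1; rest ⊤}
  B5: | IN={c:-1; rest ⊤} | OUT={c:-2; rest ⊤}
  B6: | IN={c:-2; rest ⊤} | OUT={a:-3; rest ⊤}
  B7: | IN={a:-3; rest ⊤} | OUT={a:-3; rest ⊤}
  B8: | IN={a:-3; rest ⊤} | OUT={a:5, c:0, f:0; rest ⊤}

Merge at B6: IN[B6] = OUT[B5] = {a: ⊤, b: ⊤, c: -2, d: ⊤, e: ⊤, f: ⊤}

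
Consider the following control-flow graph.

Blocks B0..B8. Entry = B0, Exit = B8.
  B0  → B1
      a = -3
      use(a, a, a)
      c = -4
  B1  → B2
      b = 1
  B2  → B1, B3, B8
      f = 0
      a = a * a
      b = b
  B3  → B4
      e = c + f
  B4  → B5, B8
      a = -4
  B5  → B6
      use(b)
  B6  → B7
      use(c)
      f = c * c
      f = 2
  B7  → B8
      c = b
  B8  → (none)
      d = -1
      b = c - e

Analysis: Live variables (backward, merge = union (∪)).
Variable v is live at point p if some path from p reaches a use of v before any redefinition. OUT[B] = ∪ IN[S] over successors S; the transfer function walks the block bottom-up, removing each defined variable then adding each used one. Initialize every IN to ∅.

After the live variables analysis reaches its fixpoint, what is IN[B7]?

Per-block solution:
  B0:  IN={e}  OUT={a, c, e}
  B1:  IN={a, c, e}  OUT={a, b, c, e}
  B2:  IN={a, b, c, e}  OUT={a, b, c, e, f}
  B3:  IN={b, c, f}  OUT={b, c, e}
  B4:  IN={b, c, e}  OUT={b, c, e}
  B5:  IN={b, c, e}  OUT={b, c, e}
  B6:  IN={b, c, e}  OUT={b, e}
  B7:  IN={b, e}  OUT={c, e}
  B8:  IN={c, e}  OUT={}

Merge at B7: OUT[B7] = IN[B8] = {c, e}
Applying B7's transfer function to that OUT value gives IN[B7] (row B7 above).

Answer: {b, e}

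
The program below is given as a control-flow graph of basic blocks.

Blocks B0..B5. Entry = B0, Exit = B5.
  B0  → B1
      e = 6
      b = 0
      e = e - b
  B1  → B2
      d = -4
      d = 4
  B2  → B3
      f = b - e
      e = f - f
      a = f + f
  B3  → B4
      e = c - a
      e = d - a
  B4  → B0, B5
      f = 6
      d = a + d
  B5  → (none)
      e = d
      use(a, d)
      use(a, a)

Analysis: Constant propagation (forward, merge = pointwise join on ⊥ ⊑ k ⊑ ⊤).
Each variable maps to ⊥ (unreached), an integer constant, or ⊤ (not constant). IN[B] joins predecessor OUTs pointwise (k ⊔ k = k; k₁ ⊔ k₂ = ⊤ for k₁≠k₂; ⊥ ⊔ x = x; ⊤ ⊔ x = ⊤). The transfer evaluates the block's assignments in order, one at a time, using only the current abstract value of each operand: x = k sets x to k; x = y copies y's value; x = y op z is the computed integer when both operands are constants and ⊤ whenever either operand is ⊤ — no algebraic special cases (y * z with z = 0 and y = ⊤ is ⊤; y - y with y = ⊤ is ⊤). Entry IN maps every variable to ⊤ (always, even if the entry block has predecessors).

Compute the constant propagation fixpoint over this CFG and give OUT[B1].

Per-block solution:
  B0: | IN=(all ⊤) | OUT={b:0, e:6; rest ⊤}
  B1: | IN={b:0, e:6; rest ⊤} | OUT={b:0, d:4, e:6; rest ⊤}
  B2: | IN={b:0, d:4, e:6; rest ⊤} | OUT={a:-12, b:0, d:4, e:0, f:-6; rest ⊤}
  B3: | IN={a:-12, b:0, d:4, e:0, f:-6; rest ⊤} | OUT={a:-12, b:0, d:4, e:16, f:-6; rest ⊤}
  B4: | IN={a:-12, b:0, d:4, e:16, f:-6; rest ⊤} | OUT={a:-12, b:0, d:-8, e:16, f:6; rest ⊤}
  B5: | IN={a:-12, b:0, d:-8, e:16, f:6; rest ⊤} | OUT={a:-12, b:0, d:-8, e:-8, f:6; rest ⊤}

Merge at B1: IN[B1] = OUT[B0] = {a: ⊤, b: 0, c: ⊤, d: ⊤, e: 6, f: ⊤}
Applying B1's transfer function to that IN value gives OUT[B1] (row B1 above).

Answer: {a: ⊤, b: 0, c: ⊤, d: 4, e: 6, f: ⊤}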